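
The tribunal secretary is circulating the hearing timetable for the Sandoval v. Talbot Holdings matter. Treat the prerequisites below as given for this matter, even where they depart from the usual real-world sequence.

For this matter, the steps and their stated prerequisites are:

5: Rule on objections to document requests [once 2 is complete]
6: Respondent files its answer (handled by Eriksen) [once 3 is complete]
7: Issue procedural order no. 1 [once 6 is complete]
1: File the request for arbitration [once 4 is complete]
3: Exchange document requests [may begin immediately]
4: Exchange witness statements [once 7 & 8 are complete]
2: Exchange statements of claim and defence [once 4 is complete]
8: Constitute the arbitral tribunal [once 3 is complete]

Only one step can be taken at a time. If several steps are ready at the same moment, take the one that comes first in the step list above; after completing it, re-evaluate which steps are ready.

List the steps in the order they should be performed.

3, 6, 7, 8, 4, 1, 2, 5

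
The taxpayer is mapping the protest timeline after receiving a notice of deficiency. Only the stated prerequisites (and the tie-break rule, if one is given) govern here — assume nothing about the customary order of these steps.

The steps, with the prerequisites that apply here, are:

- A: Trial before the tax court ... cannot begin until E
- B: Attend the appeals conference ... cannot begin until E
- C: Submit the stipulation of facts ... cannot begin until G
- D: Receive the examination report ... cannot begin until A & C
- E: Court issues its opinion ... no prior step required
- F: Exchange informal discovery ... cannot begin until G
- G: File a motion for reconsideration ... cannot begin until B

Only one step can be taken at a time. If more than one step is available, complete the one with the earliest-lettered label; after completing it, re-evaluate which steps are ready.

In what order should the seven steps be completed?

E, A, B, G, C, D, F

Only E has no prerequisites, so it is first.
Ready: A and B. A has the earlier label → A.
Next only B has its prerequisites met → B.
G needed B, now all done → G.
Ready: C and F. C has the earlier label → C.
D and F are both available; D has the earlier label → D.
Next only F has its prerequisites met → F.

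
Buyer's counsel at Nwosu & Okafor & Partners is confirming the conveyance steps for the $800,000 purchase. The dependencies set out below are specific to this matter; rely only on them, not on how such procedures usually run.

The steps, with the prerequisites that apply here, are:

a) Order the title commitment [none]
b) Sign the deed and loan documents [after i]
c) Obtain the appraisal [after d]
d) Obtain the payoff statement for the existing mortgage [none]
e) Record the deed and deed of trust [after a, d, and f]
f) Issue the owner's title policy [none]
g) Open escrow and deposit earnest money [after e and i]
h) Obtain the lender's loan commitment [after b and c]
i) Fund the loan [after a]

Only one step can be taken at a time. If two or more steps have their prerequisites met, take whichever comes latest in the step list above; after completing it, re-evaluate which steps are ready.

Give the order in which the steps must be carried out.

f, d and a have no prerequisites; f is listed later, so f is first.
Ready: d and a. d is listed later → d.
Ready: c and a. c is listed later → c.
That leaves a as the only ready step → a.
Ready: i and e. i is listed later → i.
Now e and b have their prerequisites met. e is listed later, so e next.
Ready: g and b. g is listed later → g.
That leaves b as the only ready step → b.
h needed c and b, now all done → h.

f, d, c, a, i, e, g, b, h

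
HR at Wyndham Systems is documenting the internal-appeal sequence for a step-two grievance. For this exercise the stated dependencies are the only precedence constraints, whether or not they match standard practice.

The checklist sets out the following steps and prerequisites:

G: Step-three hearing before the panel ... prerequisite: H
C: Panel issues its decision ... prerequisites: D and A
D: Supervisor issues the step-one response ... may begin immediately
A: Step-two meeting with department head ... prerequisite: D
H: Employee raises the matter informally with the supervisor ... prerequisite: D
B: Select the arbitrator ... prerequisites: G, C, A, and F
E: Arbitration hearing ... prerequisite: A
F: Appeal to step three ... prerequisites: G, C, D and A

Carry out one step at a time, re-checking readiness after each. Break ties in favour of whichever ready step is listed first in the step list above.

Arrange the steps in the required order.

D has no prerequisites → D first.
A and H are both available; A is listed earlier → A.
C and E now also ready, so the ready set is {C, H, E}; C is listed earlier → C.
Ready: H and E. H is listed earlier → H.
G now also ready, so the ready set is {G, E}; G is listed earlier → G.
F now also ready, so the ready set is {E, F}; E is listed earlier → E.
Next only F has its prerequisites met → F.
That leaves B as the only ready step → B.

D → A → C → H → G → E → F → B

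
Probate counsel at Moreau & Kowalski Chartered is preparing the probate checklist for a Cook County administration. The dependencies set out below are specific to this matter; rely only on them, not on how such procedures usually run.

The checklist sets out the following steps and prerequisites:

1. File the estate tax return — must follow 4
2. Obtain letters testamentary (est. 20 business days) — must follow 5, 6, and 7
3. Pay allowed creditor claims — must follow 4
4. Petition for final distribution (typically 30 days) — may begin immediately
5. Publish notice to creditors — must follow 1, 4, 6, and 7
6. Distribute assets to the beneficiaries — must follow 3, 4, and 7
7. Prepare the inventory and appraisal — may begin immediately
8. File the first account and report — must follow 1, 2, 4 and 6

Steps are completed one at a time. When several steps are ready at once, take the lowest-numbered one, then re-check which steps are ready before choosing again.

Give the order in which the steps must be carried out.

4, 1, 3, 7, 6, 5, 2, 8

Nothing is required for 4 and 7. 4 has the earlier label → 4 first.
1 and 3 now also ready, so the ready set is {1, 3, 7}; 1 has the earlier label → 1.
Ready: 3 and 7. 3 has the earlier label → 3.
Next only 7 has its prerequisites met → 7.
That leaves 6 as the only ready step → 6.
5 is the only step now ready → 5.
2 needed 5, 6 and 7, now all done → 2.
8 needed 1, 2, 4 and 6, now all done → 8.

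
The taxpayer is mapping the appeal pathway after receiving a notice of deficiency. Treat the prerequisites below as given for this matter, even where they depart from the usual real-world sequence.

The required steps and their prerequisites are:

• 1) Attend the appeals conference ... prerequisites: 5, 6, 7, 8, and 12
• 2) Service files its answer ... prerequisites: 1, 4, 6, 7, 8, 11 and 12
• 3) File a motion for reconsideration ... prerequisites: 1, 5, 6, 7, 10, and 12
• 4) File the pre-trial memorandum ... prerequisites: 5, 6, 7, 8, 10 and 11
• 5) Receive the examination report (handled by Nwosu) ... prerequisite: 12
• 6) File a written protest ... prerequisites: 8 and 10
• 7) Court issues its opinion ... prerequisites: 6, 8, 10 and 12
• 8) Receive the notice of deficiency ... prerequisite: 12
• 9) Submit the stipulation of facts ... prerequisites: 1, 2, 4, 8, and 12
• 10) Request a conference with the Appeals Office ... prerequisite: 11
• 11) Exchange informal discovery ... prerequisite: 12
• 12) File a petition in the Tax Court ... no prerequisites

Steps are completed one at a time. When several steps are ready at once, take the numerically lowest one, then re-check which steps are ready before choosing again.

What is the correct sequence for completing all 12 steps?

12 5 8 11 10 6 7 1 3 4 2 9

12 has no prerequisites → 12 first.
Now 5, 8 and 11 have their prerequisites met. 5 has the earlier label, so 5 next.
Ready: 8 and 11. 8 has the earlier label → 8.
11 needed 12, now all done → 11.
Next only 10 has its prerequisites met → 10.
That leaves 6 as the only ready step → 6.
7 is the only step now ready → 7.
Ready: 1 and 4. 1 has the earlier label → 1.
Now 3 and 4 have their prerequisites met. 3 has the earlier label, so 3 next.
4 is the only step now ready → 4.
2 needed 1, 4, 6, 7, 8, 11 and 12, now all done → 2.
That leaves 9 as the only ready step → 9.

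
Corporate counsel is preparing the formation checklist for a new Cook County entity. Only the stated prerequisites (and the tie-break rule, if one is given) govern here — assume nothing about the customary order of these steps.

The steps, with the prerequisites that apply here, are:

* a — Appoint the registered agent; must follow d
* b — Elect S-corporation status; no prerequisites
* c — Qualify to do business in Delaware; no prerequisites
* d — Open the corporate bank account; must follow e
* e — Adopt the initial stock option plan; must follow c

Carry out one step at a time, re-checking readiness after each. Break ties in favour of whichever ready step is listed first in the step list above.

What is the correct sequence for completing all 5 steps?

b c e d a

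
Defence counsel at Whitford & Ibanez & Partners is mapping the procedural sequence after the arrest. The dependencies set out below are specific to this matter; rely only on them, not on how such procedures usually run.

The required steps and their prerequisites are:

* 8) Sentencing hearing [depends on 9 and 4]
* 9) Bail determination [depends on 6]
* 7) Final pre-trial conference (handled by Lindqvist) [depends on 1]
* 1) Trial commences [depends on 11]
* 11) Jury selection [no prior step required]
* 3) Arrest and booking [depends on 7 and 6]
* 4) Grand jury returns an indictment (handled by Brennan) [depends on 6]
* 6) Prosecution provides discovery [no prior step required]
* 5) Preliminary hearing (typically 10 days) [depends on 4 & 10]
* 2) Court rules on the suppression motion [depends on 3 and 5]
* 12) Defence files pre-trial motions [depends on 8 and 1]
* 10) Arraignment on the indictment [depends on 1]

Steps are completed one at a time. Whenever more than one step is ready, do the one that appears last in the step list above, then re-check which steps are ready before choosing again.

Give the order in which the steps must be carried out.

6 → 4 → 11 → 1 → 10 → 5 → 7 → 3 → 2 → 9 → 8 → 12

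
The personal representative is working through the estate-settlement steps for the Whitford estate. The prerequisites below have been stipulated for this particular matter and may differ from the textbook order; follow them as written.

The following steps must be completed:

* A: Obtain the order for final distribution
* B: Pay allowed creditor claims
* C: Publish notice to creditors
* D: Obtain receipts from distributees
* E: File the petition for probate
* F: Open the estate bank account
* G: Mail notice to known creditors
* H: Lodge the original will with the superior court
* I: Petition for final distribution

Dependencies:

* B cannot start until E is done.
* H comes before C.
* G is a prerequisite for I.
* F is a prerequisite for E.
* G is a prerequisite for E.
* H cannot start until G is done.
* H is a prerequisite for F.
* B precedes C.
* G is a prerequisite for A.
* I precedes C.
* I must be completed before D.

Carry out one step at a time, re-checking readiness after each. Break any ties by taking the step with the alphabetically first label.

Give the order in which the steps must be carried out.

G is the only step with nothing outstanding, so it goes first.
Now A, H and I have their prerequisites met. A has the earlier label, so A next.
H and I are both available; H has the earlier label → H.
F now also ready, so the ready set is {F, I}; F has the earlier label → F.
E now also ready, so the ready set is {E, I}; E has the earlier label → E.
Ready: B and I. B has the earlier label → B.
I is the only step now ready → I.
Now C and D have their prerequisites met. C has the earlier label, so C next.
D needed I, now all done → D.

G, A, H, F, E, B, I, C, D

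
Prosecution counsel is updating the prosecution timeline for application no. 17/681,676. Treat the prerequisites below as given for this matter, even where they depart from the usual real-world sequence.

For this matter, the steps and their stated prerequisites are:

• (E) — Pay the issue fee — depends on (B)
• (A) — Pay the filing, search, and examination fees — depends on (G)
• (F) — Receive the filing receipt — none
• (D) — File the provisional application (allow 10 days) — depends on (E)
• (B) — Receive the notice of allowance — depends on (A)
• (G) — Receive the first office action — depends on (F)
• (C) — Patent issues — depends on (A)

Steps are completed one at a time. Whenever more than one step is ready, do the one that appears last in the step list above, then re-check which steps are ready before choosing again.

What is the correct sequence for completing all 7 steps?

(F), (G), (A), (C), (B), (E), (D)

Only (F) has no prerequisites, so it is first.
(G) is the only step now ready → (G).
That leaves (A) as the only ready step → (A).
Ready: (C) and (B). (C) is listed later → (C).
Next only (B) has its prerequisites met → (B).
(E) needed (B), now all done → (E).
(D) needed (E), now all done → (D).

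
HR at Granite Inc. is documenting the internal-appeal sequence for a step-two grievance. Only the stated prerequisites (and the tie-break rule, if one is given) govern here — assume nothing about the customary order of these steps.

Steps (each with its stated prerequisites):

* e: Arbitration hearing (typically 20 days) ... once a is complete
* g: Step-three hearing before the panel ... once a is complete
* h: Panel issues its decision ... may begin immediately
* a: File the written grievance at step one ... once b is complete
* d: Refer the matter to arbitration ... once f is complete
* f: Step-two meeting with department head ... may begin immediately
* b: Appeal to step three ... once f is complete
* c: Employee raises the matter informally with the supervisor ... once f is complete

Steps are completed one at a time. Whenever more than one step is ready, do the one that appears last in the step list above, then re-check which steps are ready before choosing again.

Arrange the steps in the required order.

f c b d a h g e

f and h have no prerequisites; f is listed later, so f is first.
c, b and d now also ready, so the ready set is {c, b, d, h}; c is listed later → c.
Ready: b, d and h. b is listed later → b.
Ready: d, a and h. d is listed later → d.
a and h are both available; a is listed later → a.
g and e now also ready, so the ready set is {h, g, e}; h is listed later → h.
Now g and e have their prerequisites met. g is listed later, so g next.
e needed a, now all done → e.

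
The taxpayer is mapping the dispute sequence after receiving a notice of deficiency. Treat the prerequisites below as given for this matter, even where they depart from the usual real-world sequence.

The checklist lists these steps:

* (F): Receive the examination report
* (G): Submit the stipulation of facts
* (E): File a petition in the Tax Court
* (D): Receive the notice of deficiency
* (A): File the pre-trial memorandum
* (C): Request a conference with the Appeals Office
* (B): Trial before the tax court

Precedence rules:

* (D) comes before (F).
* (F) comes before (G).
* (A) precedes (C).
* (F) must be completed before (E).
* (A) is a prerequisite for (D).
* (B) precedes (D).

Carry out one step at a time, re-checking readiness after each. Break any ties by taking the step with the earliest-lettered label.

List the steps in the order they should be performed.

(A) (B) (C) (D) (F) (E) (G)

Nothing is required for (A) and (B). (A) has the earlier label → (A) first.
Now (B) and (C) have their prerequisites met. (B) has the earlier label, so (B) next.
(D) now also ready, so the ready set is {(C), (D)}; (C) has the earlier label → (C).
Next only (D) has its prerequisites met → (D).
That leaves (F) as the only ready step → (F).
Now (E) and (G) have their prerequisites met. (E) has the earlier label, so (E) next.
(G) needed (F), now all done → (G).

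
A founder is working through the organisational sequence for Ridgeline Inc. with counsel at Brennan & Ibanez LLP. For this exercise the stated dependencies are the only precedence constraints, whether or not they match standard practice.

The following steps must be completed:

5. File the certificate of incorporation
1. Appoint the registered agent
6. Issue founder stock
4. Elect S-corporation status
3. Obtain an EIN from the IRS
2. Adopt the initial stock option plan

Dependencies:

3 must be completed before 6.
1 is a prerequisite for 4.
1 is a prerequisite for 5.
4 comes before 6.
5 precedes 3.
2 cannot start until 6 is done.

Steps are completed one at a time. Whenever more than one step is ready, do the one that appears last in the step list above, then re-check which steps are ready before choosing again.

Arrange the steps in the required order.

1 has no prerequisites → 1 first.
Now 4 and 5 have their prerequisites met. 4 is listed later, so 4 next.
Next only 5 has its prerequisites met → 5.
3 needed 5, now all done → 3.
6 is the only step now ready → 6.
That leaves 2 as the only ready step → 2.

1 4 5 3 6 2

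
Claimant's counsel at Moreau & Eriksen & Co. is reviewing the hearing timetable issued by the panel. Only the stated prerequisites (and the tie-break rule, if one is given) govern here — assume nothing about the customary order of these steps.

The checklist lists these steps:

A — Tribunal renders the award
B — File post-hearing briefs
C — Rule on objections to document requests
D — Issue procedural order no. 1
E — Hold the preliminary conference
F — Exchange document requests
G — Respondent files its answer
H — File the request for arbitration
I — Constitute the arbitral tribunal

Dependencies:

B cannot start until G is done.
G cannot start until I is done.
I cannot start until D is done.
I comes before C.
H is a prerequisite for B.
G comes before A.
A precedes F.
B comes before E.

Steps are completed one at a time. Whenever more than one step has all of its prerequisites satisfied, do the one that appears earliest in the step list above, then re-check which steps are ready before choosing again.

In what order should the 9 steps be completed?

D → H → I → C → G → A → B → E → F

D and H have no prerequisites; D is listed earlier, so D is first.
I now also ready, so the ready set is {H, I}; H is listed earlier → H.
Next only I has its prerequisites met → I.
Now C and G have their prerequisites met. C is listed earlier, so C next.
That leaves G as the only ready step → G.
Now A and B have their prerequisites met. A is listed earlier, so A next.
Ready: B and F. B is listed earlier → B.
Ready: E and F. E is listed earlier → E.
That leaves F as the only ready step → F.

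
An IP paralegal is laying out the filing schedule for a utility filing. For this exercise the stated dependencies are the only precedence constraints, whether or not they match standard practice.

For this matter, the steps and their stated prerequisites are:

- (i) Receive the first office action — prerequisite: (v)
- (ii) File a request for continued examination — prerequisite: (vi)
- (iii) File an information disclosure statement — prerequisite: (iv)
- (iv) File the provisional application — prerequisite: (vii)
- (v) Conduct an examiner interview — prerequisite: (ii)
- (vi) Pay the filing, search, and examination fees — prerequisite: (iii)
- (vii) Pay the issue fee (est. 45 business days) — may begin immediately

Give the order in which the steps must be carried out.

(vii) has no prerequisites → (vii) first.
(iv) needed (vii), now all done → (iv).
(iii) needed (iv), now all done → (iii).
(vi) is the only step now ready → (vi).
(ii) needed (vi), now all done → (ii).
(v) needed (ii), now all done → (v).
That leaves (i) as the only ready step → (i).

(vii) (iv) (iii) (vi) (ii) (v) (i)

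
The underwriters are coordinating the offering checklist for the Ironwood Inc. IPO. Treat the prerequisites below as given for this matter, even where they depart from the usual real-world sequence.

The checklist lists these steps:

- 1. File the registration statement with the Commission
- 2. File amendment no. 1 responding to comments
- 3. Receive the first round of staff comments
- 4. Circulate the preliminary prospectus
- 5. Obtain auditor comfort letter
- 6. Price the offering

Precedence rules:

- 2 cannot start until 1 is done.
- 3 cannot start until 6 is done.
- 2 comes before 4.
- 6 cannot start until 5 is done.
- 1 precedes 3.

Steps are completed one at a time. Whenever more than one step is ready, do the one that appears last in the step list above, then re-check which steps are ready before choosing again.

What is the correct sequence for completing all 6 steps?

5 6 1 3 2 4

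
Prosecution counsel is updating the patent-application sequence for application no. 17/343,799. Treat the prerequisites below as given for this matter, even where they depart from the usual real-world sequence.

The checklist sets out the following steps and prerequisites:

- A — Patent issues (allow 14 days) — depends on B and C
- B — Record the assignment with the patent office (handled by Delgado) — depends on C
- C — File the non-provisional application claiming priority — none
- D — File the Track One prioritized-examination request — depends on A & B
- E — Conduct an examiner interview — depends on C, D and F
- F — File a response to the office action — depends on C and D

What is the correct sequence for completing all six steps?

C B A D F E

Only C has no prerequisites, so it is first.
Next only B has its prerequisites met → B.
A is the only step now ready → A.
Next only D has its prerequisites met → D.
F is the only step now ready → F.
E needed C, D and F, now all done → E.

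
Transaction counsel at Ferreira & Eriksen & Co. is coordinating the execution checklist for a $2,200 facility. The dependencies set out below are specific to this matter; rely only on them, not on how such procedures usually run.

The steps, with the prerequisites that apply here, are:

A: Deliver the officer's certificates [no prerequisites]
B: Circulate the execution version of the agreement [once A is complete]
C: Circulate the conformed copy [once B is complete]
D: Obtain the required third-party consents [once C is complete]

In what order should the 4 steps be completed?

A, B, C, D

A has no prerequisites → A first.
B is the only step now ready → B.
C needed B, now all done → C.
Next only D has its prerequisites met → D.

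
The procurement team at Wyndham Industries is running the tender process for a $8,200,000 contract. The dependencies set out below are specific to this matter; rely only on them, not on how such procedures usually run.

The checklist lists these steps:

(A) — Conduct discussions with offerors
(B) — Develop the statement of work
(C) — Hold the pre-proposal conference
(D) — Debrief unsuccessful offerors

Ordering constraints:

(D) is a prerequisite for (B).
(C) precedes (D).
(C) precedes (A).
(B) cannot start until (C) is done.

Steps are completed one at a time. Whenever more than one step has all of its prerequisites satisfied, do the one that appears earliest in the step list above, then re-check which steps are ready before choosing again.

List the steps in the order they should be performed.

(C), (A), (D), (B)

(C) is the only step with nothing outstanding, so it goes first.
Now (A) and (D) have their prerequisites met. (A) is listed earlier, so (A) next.
(D) needed (C), now all done → (D).
(B) needed (C) and (D), now all done → (B).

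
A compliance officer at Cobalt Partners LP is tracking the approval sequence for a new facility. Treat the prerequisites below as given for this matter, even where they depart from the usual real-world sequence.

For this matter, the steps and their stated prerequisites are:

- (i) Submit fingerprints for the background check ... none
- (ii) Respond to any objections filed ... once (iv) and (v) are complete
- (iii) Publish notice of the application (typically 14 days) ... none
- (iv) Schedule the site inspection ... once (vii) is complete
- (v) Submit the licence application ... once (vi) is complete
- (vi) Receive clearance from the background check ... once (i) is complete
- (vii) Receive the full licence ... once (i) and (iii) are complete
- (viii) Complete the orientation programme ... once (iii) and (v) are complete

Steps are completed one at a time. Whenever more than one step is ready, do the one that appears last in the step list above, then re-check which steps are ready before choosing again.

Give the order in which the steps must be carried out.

(iii) (i) (vii) (vi) (v) (viii) (iv) (ii)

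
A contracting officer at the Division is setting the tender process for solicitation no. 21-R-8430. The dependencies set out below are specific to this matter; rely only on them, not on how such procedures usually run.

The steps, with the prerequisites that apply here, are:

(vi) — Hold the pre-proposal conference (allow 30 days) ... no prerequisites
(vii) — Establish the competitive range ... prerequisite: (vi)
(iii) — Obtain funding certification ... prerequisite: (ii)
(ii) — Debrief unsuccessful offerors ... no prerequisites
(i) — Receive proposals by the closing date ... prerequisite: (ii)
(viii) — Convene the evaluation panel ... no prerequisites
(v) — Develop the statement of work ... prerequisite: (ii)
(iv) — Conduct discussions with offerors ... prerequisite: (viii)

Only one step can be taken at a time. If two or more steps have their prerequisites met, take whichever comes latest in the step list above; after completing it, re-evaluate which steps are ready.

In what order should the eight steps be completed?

(viii) (iv) (ii) (v) (i) (iii) (vi) (vii)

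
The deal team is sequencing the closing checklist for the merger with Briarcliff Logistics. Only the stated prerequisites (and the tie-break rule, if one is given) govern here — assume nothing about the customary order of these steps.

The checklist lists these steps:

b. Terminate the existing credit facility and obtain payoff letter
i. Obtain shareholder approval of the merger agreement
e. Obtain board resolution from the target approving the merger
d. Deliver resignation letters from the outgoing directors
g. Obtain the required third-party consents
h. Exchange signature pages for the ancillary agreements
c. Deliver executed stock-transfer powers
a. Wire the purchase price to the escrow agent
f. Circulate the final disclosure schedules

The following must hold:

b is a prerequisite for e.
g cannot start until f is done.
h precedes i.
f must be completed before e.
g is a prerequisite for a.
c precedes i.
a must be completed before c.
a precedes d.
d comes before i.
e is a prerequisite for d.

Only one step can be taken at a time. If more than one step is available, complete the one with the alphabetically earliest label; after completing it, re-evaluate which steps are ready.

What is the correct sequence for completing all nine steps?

b f e g a c d h i

Nothing is required for b, f and h. b has the earlier label → b first.
Ready: f and h. f has the earlier label → f.
Now e, g and h have their prerequisites met. e has the earlier label, so e next.
Now g and h have their prerequisites met. g has the earlier label, so g next.
Now a and h have their prerequisites met. a has the earlier label, so a next.
c and d now also ready, so the ready set is {c, d, h}; c has the earlier label → c.
Ready: d and h. d has the earlier label → d.
That leaves h as the only ready step → h.
i needed c, d and h, now all done → i.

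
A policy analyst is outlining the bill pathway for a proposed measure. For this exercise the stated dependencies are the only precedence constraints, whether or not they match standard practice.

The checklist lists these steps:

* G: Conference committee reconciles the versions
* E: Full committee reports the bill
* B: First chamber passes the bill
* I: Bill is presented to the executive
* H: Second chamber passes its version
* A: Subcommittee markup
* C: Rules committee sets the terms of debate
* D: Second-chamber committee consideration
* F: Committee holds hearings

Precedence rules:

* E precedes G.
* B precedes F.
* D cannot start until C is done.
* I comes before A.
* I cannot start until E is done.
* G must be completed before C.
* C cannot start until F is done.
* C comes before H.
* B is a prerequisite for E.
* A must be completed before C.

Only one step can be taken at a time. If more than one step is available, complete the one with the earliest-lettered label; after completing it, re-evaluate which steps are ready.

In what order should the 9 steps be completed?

B has no prerequisites → B first.
Ready: E and F. E has the earlier label → E.
Ready: F, G and I. F has the earlier label → F.
Ready: G and I. G has the earlier label → G.
I is the only step now ready → I.
Next only A has its prerequisites met → A.
C needed A, F and G, now all done → C.
Now D and H have their prerequisites met. D has the earlier label, so D next.
H needed C, now all done → H.

B E F G I A C D H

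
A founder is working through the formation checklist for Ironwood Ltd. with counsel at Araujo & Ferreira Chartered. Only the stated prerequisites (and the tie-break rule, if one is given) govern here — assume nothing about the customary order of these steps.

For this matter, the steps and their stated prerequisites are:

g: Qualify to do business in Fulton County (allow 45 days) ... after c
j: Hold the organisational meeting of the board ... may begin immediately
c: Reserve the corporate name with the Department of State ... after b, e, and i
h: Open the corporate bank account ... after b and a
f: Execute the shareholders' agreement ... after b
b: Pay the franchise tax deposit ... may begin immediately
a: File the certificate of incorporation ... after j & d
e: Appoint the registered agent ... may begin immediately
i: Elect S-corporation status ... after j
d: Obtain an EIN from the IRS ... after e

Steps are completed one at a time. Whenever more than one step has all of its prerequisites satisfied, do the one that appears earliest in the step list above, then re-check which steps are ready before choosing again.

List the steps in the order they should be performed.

j b f e i c g d a h

Nothing is required for j, b and e. j is listed earlier → j first.
i now also ready, so the ready set is {b, e, i}; b is listed earlier → b.
f now also ready, so the ready set is {f, e, i}; f is listed earlier → f.
Ready: e and i. e is listed earlier → e.
Now i and d have their prerequisites met. i is listed earlier, so i next.
c now also ready, so the ready set is {c, d}; c is listed earlier → c.
g now also ready, so the ready set is {g, d}; g is listed earlier → g.
d needed e, now all done → d.
Next only a has its prerequisites met → a.
That leaves h as the only ready step → h.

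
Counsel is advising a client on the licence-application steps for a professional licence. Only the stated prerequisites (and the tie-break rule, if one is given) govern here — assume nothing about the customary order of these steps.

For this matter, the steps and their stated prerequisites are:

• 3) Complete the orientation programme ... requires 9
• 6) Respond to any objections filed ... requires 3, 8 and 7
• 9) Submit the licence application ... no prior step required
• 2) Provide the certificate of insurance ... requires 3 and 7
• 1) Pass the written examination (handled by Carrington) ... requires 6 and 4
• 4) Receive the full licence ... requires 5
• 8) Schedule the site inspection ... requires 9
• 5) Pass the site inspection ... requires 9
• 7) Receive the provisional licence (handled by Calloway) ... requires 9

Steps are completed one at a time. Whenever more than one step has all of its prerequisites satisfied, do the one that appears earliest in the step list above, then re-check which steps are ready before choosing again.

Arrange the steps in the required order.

9, 3, 8, 5, 4, 7, 6, 2, 1

9 is the only step with nothing outstanding, so it goes first.
Now 3, 8, 5 and 7 have their prerequisites met. 3 is listed earlier, so 3 next.
Now 8, 5 and 7 have their prerequisites met. 8 is listed earlier, so 8 next.
5 and 7 are both available; 5 is listed earlier → 5.
4 now also ready, so the ready set is {4, 7}; 4 is listed earlier → 4.
Next only 7 has its prerequisites met → 7.
6 and 2 are both available; 6 is listed earlier → 6.
Ready: 2 and 1. 2 is listed earlier → 2.
Next only 1 has its prerequisites met → 1.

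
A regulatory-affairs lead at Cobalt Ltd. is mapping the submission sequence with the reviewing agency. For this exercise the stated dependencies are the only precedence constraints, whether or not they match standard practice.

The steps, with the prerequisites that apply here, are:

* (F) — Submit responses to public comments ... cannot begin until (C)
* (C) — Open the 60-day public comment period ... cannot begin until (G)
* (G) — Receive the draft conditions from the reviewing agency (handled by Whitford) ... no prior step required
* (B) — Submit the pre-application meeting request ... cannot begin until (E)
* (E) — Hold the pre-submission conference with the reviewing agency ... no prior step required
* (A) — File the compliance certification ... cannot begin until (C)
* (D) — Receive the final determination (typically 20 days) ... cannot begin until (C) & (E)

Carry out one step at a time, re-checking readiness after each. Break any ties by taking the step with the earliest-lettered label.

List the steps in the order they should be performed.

(E), (B), (G), (C), (A), (D), (F)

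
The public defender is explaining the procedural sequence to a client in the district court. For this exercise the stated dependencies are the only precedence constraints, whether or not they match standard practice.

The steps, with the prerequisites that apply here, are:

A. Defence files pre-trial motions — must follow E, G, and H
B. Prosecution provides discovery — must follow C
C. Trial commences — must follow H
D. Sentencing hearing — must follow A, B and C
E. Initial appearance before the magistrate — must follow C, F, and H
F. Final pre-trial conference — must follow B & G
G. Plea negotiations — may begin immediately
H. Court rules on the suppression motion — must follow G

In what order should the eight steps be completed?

G, H, C, B, F, E, A, D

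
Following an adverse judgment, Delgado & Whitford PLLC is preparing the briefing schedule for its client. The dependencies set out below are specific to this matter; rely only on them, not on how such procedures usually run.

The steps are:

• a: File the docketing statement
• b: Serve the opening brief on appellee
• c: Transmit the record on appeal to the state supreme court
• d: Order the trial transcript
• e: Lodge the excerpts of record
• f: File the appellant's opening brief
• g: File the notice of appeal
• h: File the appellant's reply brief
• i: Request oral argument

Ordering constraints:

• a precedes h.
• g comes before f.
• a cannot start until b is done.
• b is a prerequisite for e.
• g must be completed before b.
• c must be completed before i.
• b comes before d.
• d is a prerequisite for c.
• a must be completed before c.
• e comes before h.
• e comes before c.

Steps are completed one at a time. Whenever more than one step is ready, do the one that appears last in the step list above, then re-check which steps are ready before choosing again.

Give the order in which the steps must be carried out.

g → f → b → e → d → a → h → c → i

g is the only step with nothing outstanding, so it goes first.
Now f and b have their prerequisites met. f is listed later, so f next.
b needed g, now all done → b.
Ready: e, d and a. e is listed later → e.
Ready: d and a. d is listed later → d.
Next only a has its prerequisites met → a.
Ready: h and c. h is listed later → h.
Next only c has its prerequisites met → c.
Next only i has its prerequisites met → i.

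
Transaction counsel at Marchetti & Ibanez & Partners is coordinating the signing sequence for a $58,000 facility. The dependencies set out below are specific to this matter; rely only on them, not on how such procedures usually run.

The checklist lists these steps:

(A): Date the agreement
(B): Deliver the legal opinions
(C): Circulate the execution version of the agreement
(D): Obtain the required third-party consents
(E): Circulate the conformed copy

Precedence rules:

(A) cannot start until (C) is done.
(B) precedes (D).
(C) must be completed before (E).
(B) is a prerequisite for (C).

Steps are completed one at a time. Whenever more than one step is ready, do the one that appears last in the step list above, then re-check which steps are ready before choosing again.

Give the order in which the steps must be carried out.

(B) is the only step with nothing outstanding, so it goes first.
Now (D) and (C) have their prerequisites met. (D) is listed later, so (D) next.
(C) is the only step now ready → (C).
Now (E) and (A) have their prerequisites met. (E) is listed later, so (E) next.
Next only (A) has its prerequisites met → (A).

(B), (D), (C), (E), (A)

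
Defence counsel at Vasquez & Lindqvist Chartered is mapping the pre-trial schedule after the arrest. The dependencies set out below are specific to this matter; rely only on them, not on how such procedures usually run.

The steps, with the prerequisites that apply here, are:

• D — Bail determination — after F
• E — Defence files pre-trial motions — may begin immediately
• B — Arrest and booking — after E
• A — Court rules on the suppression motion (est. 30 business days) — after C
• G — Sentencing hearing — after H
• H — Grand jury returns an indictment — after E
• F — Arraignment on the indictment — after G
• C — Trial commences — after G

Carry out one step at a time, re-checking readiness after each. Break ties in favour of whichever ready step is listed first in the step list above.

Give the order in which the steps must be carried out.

E is the only step with nothing outstanding, so it goes first.
B and H are both available; B is listed earlier → B.
That leaves H as the only ready step → H.
That leaves G as the only ready step → G.
Now F and C have their prerequisites met. F is listed earlier, so F next.
D now also ready, so the ready set is {D, C}; D is listed earlier → D.
C is the only step now ready → C.
Next only A has its prerequisites met → A.

E, B, H, G, F, D, C, A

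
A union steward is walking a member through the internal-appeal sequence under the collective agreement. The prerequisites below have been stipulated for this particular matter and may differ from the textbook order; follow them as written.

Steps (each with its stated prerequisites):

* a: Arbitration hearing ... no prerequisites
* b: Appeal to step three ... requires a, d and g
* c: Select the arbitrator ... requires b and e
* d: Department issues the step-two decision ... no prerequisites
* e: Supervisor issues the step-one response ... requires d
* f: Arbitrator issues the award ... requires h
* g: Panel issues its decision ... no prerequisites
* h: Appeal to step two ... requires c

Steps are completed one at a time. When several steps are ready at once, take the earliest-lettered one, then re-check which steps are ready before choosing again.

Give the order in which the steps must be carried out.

a, d and g have no prerequisites; a has the earlier label, so a is first.
d and g are both available; d has the earlier label → d.
e now also ready, so the ready set is {e, g}; e has the earlier label → e.
g is the only step now ready → g.
That leaves b as the only ready step → b.
That leaves c as the only ready step → c.
h needed c, now all done → h.
Next only f has its prerequisites met → f.

a, d, e, g, b, c, h, f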